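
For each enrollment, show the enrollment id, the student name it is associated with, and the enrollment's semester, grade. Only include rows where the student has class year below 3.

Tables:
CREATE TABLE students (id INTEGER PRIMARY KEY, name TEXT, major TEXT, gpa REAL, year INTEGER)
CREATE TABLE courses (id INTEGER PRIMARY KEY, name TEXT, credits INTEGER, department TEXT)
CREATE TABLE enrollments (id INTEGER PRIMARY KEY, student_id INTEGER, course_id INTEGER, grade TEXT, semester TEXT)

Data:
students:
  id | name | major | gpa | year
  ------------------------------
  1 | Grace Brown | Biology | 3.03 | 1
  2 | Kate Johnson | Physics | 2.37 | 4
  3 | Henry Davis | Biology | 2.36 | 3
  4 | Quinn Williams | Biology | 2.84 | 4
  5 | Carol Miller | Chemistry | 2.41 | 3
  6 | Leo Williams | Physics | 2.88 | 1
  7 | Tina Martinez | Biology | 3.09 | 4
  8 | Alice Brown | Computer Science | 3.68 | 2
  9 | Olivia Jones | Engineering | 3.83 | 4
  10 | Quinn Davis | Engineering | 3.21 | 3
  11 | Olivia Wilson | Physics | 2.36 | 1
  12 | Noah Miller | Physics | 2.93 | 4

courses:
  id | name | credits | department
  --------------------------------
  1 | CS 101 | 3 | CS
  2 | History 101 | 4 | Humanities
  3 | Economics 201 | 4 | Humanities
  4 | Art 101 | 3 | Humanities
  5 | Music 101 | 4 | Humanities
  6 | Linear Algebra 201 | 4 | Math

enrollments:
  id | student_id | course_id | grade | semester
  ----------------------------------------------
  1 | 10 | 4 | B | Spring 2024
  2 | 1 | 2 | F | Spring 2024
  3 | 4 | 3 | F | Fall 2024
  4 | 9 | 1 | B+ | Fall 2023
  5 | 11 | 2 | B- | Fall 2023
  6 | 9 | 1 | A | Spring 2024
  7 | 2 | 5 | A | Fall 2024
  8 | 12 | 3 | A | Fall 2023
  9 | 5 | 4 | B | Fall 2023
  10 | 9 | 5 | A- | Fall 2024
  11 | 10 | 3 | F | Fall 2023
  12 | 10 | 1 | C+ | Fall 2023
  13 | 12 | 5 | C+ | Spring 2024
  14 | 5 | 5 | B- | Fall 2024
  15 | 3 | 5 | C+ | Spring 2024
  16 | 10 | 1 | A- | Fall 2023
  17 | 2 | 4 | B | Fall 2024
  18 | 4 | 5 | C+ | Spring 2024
SELECT c.id, p.name AS student, c.semester, c.grade FROM enrollments c JOIN students p ON c.student_id = p.id WHERE p.year < 3

Execution result:
id | student | semester | grade
2 | Grace Brown | Spring 2024 | F
5 | Olivia Wilson | Fall 2023 | B-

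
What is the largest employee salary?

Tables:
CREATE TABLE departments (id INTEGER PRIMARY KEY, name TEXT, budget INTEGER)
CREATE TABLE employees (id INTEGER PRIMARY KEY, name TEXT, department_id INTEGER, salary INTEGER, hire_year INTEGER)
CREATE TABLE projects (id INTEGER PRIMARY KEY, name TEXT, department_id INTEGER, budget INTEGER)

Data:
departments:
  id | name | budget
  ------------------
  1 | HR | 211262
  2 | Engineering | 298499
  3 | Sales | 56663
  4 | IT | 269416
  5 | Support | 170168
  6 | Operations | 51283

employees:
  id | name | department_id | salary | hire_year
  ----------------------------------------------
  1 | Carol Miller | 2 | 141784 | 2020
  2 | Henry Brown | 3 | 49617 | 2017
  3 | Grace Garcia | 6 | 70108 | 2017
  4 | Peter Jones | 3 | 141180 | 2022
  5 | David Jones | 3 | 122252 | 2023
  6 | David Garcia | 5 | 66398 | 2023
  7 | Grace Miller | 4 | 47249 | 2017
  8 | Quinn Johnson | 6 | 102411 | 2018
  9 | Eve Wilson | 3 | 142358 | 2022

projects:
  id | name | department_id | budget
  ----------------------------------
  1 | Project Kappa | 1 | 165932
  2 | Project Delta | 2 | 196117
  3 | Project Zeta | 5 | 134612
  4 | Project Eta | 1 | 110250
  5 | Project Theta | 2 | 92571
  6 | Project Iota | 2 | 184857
SELECT MAX(salary) FROM employees

Execution result:
142358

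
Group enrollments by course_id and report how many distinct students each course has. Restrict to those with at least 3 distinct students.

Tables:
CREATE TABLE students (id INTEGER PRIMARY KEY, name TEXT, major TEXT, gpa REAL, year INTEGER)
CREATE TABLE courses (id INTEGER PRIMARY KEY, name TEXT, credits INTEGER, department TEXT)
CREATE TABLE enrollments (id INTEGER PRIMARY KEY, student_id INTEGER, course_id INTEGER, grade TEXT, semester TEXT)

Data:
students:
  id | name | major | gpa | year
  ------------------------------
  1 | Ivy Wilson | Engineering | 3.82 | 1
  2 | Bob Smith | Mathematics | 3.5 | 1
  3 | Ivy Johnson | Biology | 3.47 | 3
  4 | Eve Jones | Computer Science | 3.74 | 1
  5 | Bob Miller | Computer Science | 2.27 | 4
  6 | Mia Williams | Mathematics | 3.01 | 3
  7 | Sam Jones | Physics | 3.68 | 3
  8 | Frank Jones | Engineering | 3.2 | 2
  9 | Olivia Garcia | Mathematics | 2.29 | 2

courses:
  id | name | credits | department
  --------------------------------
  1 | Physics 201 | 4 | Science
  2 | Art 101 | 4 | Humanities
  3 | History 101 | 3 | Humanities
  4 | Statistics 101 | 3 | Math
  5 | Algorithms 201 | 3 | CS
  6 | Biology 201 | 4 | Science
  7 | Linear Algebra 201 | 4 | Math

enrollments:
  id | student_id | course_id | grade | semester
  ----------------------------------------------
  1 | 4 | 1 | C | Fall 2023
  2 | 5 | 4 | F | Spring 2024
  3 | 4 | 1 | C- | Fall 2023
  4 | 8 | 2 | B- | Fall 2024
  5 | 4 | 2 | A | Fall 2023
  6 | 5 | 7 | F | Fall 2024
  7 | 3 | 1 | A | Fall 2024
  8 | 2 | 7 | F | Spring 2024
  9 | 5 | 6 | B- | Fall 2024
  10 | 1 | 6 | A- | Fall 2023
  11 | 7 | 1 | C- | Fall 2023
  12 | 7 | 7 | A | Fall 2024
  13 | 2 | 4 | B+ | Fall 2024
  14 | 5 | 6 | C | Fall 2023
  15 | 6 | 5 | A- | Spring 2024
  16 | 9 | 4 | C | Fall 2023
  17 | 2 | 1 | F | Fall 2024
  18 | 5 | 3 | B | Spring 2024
SELECT course_id, COUNT(DISTINCT student_id) AS distinct_student_count FROM enrollments GROUP BY course_id HAVING COUNT(DISTINCT student_id) >= 3

Execution result:
course_id | distinct_student_count
1 | 4
4 | 3
7 | 3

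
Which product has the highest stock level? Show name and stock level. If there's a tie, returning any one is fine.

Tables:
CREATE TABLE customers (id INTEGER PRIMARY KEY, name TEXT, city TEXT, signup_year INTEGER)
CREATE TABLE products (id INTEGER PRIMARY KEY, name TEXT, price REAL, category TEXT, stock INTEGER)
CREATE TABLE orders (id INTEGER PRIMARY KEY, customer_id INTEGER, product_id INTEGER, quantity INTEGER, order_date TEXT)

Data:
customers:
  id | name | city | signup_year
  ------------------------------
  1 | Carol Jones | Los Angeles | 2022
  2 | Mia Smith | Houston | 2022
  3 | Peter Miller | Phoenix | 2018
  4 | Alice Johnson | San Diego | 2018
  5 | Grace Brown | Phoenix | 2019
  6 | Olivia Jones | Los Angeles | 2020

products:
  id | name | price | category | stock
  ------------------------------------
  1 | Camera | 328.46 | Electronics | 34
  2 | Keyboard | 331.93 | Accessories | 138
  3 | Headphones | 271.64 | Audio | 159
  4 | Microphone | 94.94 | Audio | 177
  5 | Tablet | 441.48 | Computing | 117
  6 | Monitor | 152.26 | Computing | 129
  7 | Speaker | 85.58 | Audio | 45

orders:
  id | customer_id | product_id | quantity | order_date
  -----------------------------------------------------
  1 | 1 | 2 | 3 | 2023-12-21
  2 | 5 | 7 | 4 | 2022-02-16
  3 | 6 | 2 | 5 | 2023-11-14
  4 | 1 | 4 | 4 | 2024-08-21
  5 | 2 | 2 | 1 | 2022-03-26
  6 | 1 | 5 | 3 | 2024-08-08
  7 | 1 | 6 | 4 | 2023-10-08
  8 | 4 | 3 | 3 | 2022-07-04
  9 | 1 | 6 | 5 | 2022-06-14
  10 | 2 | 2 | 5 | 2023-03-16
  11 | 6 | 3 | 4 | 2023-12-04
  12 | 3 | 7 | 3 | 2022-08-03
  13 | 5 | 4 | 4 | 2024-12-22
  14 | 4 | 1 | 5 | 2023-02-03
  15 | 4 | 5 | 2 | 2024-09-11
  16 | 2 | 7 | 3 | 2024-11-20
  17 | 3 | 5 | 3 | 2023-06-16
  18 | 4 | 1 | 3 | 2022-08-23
SELECT name, stock FROM products ORDER BY stock DESC LIMIT 1

Execution result:
name | stock
Microphone | 177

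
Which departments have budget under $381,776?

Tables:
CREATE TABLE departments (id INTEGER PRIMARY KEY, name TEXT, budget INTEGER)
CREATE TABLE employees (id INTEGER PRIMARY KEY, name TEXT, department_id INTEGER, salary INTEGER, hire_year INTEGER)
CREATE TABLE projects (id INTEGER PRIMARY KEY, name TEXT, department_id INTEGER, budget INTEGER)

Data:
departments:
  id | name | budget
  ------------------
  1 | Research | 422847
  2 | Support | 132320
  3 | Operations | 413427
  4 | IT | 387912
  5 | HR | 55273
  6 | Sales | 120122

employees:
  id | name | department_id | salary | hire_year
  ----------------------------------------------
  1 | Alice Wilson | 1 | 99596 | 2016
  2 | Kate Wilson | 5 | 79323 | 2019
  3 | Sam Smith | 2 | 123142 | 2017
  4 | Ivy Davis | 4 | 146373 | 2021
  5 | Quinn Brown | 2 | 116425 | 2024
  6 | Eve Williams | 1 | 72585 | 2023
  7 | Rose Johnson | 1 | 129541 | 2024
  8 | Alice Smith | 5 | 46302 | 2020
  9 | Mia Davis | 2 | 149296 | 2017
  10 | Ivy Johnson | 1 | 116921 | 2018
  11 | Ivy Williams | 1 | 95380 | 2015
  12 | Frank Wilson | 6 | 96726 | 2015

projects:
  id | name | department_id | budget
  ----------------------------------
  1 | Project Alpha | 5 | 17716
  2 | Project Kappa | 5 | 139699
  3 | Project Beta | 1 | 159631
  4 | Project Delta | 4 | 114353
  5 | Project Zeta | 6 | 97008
SELECT name, budget FROM departments WHERE budget < 381776

Execution result:
name | budget
Support | 132320
HR | 55273
Sales | 120122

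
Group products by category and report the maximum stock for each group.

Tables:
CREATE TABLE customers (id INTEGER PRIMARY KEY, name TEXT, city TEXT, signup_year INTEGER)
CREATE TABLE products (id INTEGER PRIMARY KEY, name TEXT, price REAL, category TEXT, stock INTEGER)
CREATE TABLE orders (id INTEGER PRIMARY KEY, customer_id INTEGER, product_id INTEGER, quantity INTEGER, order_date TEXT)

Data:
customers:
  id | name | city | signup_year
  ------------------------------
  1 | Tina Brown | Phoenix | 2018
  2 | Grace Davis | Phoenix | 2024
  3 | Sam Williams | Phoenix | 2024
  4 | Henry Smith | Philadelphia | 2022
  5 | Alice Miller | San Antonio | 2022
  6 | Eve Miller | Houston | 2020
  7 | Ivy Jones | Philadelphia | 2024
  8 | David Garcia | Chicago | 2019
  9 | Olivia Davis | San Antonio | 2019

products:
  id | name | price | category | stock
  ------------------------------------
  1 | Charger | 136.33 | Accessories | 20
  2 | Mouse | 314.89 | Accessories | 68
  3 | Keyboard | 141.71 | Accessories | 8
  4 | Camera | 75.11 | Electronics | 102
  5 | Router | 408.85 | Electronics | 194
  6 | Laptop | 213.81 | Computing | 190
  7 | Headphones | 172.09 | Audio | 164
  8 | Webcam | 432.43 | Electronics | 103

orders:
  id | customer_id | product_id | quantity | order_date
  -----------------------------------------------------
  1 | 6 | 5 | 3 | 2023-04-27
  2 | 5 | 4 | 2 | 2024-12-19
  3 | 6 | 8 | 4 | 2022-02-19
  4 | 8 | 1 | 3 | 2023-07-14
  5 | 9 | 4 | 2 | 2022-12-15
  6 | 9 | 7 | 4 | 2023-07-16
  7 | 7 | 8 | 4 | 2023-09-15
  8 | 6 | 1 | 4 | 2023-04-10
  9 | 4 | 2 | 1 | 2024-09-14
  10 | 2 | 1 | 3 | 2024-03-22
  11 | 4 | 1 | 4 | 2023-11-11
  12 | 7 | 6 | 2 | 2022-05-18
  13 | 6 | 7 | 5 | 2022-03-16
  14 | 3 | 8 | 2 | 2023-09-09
SELECT category, MAX(stock) AS max_stock FROM products GROUP BY category

Execution result:
category | max_stock
Accessories | 68
Audio | 164
Computing | 190
Electronics | 194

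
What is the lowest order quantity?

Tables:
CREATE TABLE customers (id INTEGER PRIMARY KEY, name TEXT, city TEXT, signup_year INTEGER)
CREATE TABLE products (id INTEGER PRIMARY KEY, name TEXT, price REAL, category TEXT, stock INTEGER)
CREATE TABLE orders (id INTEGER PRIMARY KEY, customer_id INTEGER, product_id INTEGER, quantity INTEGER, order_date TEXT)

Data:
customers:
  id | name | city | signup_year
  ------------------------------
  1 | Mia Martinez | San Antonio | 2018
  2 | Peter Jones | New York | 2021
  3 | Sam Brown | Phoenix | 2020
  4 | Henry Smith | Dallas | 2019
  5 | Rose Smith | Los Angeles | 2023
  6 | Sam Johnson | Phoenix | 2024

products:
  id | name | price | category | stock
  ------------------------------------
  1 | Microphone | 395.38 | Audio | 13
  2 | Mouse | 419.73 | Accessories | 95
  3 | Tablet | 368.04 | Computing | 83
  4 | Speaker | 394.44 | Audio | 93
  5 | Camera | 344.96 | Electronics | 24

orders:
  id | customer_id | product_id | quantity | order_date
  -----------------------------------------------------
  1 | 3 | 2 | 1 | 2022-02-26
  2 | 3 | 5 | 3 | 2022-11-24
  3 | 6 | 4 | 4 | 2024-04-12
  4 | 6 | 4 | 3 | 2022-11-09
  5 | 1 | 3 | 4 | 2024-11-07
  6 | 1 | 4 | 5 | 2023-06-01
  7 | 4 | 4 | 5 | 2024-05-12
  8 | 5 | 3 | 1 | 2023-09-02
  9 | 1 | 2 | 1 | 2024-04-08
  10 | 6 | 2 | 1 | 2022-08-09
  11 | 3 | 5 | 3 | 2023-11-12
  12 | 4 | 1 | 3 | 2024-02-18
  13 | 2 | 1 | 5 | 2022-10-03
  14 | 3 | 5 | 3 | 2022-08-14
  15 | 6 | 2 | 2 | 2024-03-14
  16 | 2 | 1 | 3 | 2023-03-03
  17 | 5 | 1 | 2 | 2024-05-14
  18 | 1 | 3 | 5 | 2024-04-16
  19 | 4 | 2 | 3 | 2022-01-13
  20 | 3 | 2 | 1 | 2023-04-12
SELECT MIN(quantity) FROM orders

Execution result:
1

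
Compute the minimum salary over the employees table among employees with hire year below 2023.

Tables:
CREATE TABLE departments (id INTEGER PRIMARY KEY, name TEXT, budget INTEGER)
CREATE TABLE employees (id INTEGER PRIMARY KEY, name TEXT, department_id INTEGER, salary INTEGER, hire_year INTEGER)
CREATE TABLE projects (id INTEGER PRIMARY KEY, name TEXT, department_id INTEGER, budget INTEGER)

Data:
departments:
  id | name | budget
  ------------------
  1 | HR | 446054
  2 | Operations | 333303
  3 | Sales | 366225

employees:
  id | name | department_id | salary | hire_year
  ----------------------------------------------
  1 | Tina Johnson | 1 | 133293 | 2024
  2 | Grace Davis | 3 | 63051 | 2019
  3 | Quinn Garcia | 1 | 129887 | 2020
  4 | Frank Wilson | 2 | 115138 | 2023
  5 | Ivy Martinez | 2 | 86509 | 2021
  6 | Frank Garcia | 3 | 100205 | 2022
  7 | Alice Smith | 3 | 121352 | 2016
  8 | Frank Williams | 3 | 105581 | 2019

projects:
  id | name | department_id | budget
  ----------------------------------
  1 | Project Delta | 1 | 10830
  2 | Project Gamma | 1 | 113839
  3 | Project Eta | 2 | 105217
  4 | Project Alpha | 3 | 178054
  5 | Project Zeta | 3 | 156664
SELECT MIN(salary) FROM employees WHERE hire_year < 2023

Execution result:
63051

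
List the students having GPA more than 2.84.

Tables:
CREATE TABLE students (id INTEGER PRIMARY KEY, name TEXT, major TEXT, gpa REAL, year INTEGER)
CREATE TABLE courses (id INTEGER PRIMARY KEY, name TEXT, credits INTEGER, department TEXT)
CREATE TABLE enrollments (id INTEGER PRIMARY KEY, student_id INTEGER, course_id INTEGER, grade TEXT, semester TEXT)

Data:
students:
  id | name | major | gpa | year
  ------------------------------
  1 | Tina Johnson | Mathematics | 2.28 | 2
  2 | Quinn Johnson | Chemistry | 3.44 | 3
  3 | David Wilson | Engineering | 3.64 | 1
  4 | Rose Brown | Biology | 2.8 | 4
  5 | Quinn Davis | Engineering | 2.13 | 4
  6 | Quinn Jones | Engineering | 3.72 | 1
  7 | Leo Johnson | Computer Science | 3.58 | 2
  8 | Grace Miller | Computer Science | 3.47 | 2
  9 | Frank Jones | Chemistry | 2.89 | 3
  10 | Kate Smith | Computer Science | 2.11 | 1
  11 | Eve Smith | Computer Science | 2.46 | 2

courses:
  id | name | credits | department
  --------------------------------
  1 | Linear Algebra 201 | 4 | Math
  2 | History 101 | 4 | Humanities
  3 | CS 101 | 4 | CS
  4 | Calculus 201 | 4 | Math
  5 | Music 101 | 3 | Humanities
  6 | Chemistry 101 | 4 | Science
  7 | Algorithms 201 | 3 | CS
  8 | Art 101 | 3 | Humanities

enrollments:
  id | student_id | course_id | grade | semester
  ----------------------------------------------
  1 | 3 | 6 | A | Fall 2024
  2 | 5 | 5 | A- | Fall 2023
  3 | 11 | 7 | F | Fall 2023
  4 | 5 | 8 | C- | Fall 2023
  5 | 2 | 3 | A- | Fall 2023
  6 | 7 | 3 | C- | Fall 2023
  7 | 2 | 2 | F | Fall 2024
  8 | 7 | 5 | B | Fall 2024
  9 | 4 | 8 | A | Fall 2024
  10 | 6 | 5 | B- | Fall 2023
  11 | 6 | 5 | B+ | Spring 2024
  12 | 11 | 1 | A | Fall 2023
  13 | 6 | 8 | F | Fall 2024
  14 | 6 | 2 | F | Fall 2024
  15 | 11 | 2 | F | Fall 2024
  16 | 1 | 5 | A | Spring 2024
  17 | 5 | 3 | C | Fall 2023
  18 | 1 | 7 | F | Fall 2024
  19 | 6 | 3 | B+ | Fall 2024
SELECT name, gpa FROM students WHERE gpa > 2.84

Execution result:
name | gpa
Quinn Johnson | 3.44
David Wilson | 3.64
Quinn Jones | 3.72
Leo Johnson | 3.58
Grace Miller | 3.47
Frank Jones | 2.89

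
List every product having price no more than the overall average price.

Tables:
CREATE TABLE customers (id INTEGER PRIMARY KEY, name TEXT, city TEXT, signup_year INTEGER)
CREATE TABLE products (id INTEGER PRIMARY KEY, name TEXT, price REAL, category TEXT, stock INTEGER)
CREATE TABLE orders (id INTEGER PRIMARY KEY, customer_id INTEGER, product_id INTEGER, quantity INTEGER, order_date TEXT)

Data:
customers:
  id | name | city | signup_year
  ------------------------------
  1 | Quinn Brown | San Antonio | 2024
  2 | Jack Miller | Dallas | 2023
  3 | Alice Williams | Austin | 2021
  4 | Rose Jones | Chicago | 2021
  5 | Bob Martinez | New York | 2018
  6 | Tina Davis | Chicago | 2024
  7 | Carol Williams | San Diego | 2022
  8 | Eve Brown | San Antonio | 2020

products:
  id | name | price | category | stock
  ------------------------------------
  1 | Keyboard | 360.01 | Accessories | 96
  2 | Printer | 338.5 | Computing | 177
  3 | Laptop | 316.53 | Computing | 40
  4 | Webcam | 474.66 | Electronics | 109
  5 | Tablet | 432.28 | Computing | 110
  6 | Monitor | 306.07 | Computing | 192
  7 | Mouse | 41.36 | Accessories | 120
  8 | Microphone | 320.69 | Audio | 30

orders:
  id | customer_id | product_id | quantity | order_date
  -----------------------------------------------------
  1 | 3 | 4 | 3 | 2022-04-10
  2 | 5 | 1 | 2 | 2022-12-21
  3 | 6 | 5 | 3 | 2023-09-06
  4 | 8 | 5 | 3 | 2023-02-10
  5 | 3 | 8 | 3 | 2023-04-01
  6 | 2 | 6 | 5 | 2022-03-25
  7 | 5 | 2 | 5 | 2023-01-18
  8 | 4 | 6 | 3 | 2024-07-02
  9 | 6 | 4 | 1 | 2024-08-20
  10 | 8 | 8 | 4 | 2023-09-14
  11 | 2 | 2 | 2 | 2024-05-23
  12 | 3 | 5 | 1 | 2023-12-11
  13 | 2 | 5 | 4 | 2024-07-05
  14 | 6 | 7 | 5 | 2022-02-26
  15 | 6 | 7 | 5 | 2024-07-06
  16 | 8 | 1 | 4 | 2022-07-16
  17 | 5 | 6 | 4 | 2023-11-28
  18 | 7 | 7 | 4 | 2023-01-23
SELECT name, price FROM products WHERE price <= (SELECT AVG(price) FROM products)

Execution result:
name | price
Laptop | 316.53
Monitor | 306.07
Mouse | 41.36
Microphone | 320.69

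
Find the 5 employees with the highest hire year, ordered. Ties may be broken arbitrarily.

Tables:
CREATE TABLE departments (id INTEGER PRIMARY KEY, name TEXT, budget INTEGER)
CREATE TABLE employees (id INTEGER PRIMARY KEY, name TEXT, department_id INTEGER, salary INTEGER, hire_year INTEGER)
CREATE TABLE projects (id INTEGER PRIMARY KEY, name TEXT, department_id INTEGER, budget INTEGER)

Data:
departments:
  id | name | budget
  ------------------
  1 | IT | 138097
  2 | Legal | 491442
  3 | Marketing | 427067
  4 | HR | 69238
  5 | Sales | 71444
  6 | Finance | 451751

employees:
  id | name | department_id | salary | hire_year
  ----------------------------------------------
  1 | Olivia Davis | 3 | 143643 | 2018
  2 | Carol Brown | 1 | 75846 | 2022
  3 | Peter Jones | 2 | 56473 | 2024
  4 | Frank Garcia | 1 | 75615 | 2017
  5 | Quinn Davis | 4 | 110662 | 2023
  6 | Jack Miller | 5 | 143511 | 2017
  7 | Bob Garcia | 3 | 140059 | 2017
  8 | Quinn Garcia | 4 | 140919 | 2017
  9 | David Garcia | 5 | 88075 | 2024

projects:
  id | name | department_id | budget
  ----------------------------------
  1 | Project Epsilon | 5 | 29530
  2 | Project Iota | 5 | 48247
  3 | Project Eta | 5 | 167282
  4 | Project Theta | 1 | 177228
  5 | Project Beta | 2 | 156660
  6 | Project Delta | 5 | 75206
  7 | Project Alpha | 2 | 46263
SELECT name, hire_year FROM employees ORDER BY hire_year DESC LIMIT 5

Execution result:
name | hire_year
Peter Jones | 2024
David Garcia | 2024
Quinn Davis | 2023
Carol Brown | 2022
Olivia Davis | 2018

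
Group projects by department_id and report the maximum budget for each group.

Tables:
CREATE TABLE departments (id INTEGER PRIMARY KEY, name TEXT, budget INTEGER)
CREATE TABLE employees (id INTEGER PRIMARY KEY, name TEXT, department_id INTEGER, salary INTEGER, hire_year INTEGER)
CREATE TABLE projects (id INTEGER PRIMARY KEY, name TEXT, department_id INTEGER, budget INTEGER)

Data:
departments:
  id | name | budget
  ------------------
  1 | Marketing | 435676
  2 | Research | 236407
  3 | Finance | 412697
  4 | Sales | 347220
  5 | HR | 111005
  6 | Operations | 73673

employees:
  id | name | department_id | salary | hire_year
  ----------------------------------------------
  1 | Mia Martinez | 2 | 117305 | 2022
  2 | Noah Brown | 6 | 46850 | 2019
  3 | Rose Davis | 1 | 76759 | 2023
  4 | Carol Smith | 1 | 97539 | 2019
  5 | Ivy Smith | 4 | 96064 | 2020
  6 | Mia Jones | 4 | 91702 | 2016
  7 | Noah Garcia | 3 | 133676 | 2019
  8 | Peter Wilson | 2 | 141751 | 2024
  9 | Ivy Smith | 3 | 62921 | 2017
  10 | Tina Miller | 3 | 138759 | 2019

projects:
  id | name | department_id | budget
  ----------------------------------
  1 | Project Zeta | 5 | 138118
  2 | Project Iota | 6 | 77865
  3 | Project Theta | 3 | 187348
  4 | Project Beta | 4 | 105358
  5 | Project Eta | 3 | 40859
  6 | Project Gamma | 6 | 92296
SELECT department_id, MAX(budget) AS max_budget FROM projects GROUP BY department_id

Execution result:
department_id | max_budget
3 | 187348
4 | 105358
5 | 138118
6 | 92296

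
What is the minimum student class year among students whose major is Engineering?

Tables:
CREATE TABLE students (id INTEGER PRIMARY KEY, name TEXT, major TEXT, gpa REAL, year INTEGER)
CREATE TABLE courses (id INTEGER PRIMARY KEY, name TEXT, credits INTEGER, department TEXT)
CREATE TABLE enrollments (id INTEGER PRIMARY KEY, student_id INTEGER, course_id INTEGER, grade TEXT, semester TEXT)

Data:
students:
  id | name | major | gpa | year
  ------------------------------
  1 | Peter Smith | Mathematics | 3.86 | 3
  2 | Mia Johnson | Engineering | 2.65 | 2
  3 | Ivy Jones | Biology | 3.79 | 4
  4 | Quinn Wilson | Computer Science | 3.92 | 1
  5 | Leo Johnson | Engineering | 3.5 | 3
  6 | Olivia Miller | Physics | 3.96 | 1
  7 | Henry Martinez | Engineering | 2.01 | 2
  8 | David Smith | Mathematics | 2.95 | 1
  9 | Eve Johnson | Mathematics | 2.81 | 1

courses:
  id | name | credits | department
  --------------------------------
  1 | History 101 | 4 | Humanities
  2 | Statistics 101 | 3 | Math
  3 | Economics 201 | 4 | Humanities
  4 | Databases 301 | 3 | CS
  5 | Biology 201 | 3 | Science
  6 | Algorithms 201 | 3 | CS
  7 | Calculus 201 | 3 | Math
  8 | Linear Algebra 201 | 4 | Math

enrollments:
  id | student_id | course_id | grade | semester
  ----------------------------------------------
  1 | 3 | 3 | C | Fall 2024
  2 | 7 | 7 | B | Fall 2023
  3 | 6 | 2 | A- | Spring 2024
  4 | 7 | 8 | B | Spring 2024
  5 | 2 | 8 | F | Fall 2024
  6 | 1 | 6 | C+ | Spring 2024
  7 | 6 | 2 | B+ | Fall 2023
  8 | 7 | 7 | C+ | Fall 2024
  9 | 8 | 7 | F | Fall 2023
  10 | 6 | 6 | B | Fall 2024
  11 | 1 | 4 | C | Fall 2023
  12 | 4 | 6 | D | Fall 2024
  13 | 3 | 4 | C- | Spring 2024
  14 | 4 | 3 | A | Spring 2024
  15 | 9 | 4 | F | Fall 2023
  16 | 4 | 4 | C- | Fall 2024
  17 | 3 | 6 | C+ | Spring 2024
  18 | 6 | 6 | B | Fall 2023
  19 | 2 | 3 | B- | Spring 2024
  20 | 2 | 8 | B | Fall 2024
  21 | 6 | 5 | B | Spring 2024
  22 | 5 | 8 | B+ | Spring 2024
SELECT MIN(year) FROM students WHERE major = 'Engineering'

Execution result:
2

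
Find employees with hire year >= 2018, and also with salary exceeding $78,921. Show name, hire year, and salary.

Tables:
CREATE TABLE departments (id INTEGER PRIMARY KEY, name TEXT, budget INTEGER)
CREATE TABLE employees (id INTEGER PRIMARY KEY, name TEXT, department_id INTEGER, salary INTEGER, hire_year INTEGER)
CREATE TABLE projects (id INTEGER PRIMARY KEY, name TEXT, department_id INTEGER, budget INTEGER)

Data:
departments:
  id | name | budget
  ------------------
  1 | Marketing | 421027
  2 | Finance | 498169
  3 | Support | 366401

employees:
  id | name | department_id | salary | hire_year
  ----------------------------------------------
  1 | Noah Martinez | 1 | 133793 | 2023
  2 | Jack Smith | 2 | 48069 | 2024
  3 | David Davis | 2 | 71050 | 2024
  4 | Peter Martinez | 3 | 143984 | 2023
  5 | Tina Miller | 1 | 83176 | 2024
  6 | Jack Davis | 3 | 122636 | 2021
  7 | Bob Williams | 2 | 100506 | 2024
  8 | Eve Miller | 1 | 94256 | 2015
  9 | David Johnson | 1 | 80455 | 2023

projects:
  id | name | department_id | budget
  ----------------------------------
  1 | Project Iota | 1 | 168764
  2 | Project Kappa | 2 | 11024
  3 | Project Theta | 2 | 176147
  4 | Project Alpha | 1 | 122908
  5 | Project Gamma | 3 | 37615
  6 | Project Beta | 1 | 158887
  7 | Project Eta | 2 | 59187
SELECT name, hire_year, salary FROM employees WHERE hire_year >= 2018 AND salary > 78921

Execution result:
name | hire_year | salary
Noah Martinez | 2023 | 133793
Peter Martinez | 2023 | 143984
Tina Miller | 2024 | 83176
Jack Davis | 2021 | 122636
Bob Williams | 2024 | 100506
David Johnson | 2023 | 80455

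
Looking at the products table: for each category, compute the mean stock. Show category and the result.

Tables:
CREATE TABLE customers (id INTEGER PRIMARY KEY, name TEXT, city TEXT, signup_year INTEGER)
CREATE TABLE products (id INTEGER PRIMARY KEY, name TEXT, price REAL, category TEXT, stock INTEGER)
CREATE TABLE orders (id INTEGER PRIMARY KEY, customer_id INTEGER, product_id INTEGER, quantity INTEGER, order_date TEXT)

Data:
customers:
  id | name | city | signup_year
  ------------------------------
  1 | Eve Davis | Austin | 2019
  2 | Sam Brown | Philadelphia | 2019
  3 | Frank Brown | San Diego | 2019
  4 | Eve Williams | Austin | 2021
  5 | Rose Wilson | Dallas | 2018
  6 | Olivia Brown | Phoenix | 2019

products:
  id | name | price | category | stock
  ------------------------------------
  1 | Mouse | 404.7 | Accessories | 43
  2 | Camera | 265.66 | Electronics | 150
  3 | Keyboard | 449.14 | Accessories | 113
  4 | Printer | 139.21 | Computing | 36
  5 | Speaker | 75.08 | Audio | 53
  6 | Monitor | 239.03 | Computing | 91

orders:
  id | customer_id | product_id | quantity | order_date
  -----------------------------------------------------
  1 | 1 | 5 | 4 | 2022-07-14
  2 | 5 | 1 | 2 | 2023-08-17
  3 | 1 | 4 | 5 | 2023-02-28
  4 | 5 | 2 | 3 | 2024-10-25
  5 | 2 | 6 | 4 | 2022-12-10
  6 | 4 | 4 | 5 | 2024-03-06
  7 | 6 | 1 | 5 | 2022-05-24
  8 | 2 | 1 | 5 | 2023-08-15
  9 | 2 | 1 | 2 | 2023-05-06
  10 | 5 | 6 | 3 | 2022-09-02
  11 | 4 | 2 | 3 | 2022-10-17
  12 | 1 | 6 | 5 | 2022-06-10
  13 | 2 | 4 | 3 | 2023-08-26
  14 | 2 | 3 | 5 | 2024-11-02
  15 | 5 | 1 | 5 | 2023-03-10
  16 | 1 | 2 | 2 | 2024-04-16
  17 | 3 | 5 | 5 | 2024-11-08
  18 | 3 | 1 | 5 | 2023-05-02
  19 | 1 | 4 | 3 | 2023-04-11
SELECT category, AVG(stock) AS avg_stock FROM products GROUP BY category

Execution result:
category | avg_stock
Accessories | 78.00
Audio | 53.00
Computing | 63.50
Electronics | 150.00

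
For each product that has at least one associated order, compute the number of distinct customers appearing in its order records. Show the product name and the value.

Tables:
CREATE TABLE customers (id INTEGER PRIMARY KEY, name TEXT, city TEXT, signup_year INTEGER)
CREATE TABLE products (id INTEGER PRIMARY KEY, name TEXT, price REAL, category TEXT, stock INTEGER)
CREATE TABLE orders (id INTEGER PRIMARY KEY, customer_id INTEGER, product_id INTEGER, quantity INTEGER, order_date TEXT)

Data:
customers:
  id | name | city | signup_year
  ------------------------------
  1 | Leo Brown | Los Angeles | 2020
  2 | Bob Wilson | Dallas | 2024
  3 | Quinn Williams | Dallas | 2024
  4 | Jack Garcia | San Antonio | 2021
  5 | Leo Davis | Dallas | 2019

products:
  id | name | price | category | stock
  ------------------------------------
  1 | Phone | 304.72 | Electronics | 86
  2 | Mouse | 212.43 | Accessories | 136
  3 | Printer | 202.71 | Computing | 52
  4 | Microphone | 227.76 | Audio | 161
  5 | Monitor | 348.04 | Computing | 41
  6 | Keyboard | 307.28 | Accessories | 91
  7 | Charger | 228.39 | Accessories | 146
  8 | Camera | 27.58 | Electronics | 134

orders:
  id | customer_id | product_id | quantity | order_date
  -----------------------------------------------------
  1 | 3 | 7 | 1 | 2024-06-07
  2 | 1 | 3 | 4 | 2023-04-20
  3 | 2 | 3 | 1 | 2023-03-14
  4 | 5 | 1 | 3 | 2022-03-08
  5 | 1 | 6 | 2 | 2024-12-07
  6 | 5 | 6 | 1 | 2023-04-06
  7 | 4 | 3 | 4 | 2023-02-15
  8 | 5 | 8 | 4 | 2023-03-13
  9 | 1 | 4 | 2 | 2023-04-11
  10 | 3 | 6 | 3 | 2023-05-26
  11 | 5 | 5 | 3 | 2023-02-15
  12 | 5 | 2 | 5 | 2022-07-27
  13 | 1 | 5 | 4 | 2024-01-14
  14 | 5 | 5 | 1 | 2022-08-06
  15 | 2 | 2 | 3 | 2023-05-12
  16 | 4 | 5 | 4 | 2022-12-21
SELECT p.name, COUNT(DISTINCT c.customer_id) AS distinct_customer_count FROM orders c JOIN products p ON c.product_id = p.id GROUP BY p.id, p.name

Execution result:
name | distinct_customer_count
Phone | 1
Mouse | 2
Printer | 3
Microphone | 1
Monitor | 3
Keyboard | 3
Charger | 1
Camera | 1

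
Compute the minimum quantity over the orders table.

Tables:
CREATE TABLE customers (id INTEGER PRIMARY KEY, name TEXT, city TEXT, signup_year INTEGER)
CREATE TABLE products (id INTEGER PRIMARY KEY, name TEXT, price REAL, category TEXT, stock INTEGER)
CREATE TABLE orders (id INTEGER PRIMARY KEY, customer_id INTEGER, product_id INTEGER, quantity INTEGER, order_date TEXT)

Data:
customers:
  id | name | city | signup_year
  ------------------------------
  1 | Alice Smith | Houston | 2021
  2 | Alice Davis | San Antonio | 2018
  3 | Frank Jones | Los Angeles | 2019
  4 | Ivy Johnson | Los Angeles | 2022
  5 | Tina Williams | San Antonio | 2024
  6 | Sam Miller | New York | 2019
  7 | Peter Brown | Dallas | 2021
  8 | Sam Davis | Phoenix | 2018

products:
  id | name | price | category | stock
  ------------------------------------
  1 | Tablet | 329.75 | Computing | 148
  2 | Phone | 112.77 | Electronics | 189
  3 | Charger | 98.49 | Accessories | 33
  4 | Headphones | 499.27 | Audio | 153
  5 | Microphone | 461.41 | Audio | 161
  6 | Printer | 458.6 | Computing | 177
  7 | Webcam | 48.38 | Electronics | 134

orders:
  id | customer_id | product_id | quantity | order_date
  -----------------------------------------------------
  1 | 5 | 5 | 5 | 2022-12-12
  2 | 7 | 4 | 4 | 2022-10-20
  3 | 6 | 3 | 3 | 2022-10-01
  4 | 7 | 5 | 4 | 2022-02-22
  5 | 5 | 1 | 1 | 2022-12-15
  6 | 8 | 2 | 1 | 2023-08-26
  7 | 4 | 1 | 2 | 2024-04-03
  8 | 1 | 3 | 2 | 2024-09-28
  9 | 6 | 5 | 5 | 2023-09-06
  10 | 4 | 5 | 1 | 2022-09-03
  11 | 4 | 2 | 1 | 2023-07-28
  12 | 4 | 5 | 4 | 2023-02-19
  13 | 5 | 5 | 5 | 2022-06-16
SELECT MIN(quantity) FROM orders

Execution result:
1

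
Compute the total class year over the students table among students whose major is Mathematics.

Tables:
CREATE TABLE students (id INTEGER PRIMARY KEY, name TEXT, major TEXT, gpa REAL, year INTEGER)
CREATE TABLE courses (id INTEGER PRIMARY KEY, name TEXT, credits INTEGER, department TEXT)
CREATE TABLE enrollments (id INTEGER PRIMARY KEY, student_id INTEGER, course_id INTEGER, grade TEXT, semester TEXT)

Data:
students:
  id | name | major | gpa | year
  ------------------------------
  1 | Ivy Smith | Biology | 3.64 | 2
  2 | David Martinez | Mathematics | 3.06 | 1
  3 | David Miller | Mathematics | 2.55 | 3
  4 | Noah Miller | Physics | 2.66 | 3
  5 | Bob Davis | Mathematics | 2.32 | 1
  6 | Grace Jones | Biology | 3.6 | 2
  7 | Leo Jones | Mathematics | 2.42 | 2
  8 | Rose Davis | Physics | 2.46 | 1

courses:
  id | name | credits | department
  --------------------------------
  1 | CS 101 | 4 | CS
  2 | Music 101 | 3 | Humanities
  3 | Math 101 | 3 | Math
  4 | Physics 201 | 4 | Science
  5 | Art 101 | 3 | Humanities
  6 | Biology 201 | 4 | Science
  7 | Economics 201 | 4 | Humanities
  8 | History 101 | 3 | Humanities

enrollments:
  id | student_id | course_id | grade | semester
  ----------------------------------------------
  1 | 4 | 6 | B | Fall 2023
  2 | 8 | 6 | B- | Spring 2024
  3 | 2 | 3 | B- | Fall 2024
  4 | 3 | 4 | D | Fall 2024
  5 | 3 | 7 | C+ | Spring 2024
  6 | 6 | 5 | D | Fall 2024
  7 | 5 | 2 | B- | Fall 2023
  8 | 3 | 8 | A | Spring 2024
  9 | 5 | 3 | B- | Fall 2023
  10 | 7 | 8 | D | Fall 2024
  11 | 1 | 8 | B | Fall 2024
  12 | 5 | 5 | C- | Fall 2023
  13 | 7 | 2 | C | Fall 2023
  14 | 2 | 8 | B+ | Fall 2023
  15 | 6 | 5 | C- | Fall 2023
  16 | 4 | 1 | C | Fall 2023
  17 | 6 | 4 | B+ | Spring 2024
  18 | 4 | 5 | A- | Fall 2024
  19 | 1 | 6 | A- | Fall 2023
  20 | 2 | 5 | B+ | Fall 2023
SELECT SUM(year) FROM students WHERE major = 'Mathematics'

Execution result:
7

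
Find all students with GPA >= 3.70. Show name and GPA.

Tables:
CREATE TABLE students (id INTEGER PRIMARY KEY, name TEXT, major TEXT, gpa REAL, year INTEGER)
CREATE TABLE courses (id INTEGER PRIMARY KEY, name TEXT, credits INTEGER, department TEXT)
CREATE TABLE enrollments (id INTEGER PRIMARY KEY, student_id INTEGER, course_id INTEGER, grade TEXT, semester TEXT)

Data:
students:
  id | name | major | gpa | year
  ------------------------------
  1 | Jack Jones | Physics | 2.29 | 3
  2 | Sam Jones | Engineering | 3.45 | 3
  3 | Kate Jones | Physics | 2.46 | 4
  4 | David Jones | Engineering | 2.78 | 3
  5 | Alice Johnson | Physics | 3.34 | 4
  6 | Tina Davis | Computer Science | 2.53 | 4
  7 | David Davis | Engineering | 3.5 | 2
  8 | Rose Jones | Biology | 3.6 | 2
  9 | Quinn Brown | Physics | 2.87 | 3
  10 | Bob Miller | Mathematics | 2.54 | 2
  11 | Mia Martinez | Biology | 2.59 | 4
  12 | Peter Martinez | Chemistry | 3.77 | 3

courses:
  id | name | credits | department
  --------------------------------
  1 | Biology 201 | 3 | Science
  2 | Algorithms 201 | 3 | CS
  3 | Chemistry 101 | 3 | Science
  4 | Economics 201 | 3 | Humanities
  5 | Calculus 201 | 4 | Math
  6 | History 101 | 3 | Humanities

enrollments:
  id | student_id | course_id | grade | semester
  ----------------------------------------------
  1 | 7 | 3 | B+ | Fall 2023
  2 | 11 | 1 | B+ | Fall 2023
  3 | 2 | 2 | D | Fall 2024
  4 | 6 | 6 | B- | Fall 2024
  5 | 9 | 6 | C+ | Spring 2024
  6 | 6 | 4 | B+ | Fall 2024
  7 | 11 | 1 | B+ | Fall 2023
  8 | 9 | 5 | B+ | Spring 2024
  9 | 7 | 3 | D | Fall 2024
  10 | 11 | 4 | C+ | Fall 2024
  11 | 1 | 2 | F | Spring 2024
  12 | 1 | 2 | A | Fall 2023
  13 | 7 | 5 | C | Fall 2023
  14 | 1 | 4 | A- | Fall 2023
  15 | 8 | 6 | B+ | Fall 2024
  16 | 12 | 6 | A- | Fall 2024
SELECT name, gpa FROM students WHERE gpa >= 3.7

Execution result:
name | gpa
Peter Martinez | 3.77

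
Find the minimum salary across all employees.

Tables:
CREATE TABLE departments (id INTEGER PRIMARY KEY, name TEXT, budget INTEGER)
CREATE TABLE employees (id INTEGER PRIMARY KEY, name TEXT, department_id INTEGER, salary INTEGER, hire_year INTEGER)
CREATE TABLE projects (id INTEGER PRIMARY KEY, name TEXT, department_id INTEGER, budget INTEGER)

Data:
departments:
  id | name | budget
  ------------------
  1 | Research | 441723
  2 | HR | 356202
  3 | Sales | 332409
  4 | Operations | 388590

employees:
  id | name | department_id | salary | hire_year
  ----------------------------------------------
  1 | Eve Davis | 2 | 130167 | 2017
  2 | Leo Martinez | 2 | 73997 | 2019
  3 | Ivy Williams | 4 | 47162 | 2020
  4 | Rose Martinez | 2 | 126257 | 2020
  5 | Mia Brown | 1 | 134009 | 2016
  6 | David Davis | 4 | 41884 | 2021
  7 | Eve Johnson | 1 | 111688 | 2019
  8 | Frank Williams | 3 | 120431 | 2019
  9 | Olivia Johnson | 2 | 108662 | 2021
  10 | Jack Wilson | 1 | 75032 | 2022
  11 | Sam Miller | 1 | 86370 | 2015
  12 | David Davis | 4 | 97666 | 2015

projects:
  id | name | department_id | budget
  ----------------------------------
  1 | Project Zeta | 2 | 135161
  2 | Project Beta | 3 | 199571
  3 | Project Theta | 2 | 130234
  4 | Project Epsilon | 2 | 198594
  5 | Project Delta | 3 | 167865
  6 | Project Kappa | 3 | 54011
SELECT MIN(salary) FROM employees

Execution result:
41884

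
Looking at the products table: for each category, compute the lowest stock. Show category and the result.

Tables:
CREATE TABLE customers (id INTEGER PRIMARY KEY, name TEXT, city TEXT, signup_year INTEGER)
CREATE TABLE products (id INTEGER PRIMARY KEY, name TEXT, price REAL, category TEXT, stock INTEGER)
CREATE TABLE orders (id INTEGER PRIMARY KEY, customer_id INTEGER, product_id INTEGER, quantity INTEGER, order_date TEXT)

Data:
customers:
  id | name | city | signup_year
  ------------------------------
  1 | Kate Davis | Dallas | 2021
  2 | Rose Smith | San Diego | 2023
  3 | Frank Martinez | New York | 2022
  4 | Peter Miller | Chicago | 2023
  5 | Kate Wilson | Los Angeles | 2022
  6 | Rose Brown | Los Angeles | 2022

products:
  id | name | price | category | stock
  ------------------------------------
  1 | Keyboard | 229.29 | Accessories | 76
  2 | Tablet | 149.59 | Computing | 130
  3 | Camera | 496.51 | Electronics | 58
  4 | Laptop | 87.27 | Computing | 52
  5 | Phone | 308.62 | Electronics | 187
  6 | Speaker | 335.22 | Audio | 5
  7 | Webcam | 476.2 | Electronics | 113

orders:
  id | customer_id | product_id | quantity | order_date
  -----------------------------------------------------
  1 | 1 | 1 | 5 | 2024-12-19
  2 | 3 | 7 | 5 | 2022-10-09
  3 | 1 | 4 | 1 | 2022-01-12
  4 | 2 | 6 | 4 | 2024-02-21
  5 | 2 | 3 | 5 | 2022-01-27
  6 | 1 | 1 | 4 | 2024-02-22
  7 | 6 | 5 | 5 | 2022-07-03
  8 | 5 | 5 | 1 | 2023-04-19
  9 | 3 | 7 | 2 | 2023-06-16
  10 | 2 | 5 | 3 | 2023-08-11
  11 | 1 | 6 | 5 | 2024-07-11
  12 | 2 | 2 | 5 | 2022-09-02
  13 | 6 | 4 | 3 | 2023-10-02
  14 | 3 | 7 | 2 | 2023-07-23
SELECT category, MIN(stock) AS min_stock FROM products GROUP BY category

Execution result:
category | min_stock
Accessories | 76
Audio | 5
Computing | 52
Electronics | 58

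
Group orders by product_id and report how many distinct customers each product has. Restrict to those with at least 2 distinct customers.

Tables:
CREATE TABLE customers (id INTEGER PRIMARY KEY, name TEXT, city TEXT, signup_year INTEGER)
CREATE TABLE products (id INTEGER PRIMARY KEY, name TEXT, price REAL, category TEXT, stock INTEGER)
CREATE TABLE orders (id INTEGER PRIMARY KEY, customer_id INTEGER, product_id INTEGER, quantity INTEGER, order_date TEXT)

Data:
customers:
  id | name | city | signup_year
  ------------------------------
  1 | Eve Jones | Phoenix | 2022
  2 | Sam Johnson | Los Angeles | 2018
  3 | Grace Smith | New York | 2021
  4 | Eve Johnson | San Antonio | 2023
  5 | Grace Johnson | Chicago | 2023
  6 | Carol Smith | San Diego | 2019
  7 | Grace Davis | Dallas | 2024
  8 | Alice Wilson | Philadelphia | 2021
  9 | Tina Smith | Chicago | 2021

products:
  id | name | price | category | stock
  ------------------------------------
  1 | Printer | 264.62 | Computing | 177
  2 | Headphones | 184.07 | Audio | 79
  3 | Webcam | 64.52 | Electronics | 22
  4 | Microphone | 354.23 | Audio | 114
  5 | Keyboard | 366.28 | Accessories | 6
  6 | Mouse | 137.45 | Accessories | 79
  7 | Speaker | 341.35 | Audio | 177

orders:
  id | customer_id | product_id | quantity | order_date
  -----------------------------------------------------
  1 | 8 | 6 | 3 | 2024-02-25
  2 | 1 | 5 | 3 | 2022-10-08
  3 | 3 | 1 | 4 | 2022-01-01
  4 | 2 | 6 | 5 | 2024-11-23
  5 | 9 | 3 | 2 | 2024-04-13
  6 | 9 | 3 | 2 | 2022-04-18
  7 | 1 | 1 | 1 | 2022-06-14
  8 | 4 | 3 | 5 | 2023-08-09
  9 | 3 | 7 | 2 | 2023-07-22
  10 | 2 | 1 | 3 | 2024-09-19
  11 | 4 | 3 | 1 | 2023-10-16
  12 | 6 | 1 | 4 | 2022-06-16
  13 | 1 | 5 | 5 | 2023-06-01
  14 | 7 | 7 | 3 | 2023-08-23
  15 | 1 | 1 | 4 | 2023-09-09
SELECT product_id, COUNT(DISTINCT customer_id) AS distinct_customer_count FROM orders GROUP BY product_id HAVING COUNT(DISTINCT customer_id) >= 2

Execution result:
product_id | distinct_customer_count
1 | 4
3 | 2
6 | 2
7 | 2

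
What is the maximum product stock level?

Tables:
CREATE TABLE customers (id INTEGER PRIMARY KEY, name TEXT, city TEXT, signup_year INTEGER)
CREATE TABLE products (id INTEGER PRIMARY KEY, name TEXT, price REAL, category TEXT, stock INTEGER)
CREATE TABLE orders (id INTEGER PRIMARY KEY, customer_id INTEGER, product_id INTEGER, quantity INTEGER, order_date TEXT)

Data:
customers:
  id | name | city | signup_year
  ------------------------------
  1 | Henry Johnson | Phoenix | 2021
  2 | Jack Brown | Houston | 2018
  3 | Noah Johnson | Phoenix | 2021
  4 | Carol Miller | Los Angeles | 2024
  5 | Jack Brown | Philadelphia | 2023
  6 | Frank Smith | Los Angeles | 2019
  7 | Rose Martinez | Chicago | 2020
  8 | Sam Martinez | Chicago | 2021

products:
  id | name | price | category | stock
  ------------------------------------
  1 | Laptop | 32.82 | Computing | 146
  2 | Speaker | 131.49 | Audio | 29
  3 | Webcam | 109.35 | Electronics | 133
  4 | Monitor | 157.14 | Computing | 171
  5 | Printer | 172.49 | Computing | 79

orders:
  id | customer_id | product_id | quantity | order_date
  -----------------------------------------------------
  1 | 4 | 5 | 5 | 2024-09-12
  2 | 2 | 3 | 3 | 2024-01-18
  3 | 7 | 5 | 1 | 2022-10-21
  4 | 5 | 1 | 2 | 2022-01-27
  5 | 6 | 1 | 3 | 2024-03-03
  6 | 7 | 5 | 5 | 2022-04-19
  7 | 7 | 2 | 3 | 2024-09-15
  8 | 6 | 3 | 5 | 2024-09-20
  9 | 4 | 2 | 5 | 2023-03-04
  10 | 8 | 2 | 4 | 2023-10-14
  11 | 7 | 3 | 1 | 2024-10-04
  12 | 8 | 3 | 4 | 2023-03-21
SELECT MAX(stock) FROM products

Execution result:
171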